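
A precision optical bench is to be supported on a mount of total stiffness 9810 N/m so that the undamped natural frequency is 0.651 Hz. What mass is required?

ω_n = 2πf_n = 2π × 0.651 = 4.090 rad/s.
m = k/ω_n² = 9810/4.090² = 9810/16.73 = 586.3 kg.

586 kg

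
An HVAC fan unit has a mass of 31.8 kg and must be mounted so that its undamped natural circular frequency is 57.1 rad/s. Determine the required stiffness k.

k = m·ω_n² = 31.8 × 57.10² = 31.8 × 3260 = 103700 N/m.

104000 N/m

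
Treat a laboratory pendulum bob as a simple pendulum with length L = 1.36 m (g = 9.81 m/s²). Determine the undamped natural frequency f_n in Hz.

0.427 Hz

For a simple pendulum ω_n = √(g/L) = √(9.81/1.36) = √7.213 = 2.686 rad/s.
f_n = ω_n/(2π) = 2.686/6.283 = 0.4274 Hz.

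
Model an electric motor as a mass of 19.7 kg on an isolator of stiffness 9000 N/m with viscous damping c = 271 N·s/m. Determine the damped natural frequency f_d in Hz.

3.22 Hz

ω_n = √(k/m) = √(9000/19.7) = 21.37 rad/s.
Critical damping c_c = 2√(k·m) = 2√(9000 × 19.7) = 842.1 N·s/m, so ζ = c/c_c = 271/842.1 = 0.3218.
ω_d = ω_n√(1 − ζ²) = 21.37 × √(1 − 0.104) = 20.24 rad/s.
f_d = ω_d/(2π) = 3.221 Hz.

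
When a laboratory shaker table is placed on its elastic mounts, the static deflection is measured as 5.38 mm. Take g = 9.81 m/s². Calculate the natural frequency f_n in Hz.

6.80 Hz

ω_n = √(g/δ_st) = √(9.81/0.00538) = √1823 = 42.70 rad/s.
f_n = ω_n/(2π) = 42.70/6.283 = 6.796 Hz.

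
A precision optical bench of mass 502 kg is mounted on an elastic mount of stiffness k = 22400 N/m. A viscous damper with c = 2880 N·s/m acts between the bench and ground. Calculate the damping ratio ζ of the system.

0.429

ω_n = √(k/m) = √(22400/502) = 6.680 rad/s.
Critical damping c_c = 2√(k·m) = 2√(22400 × 502) = 6707 N·s/m, so ζ = c/c_c = 2880/6707 = 0.4294.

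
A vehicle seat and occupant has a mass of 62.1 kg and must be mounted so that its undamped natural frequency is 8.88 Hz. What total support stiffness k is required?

193000 N/m

ω_n = 2πf_n = 2π × 8.88 = 55.79 rad/s.
k = m·ω_n² = 62.1 × 55.79² = 62.1 × 3113 = 193300 N/m.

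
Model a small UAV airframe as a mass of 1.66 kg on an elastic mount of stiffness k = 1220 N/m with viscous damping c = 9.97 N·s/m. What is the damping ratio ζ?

0.111

ω_n = √(k/m) = √(1220/1.66) = 27.11 rad/s.
Critical damping c_c = 2√(k·m) = 2√(1220 × 1.66) = 90.00 N·s/m, so ζ = c/c_c = 9.97/90.00 = 0.1108.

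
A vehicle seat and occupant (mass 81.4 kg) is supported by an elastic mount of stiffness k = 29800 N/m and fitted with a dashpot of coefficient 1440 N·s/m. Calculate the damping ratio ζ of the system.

ω_n = √(k/m) = √(29800/81.4) = 19.13 rad/s.
Critical damping c_c = 2√(k·m) = 2√(29800 × 81.4) = 3115 N·s/m, so ζ = c/c_c = 1440/3115 = 0.4623.

0.462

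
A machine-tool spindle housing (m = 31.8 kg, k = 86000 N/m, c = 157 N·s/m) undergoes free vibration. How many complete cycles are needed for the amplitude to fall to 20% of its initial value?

ζ = c/(2√(km)) = 157/(2√(86000 × 31.8)) = 157/3307 = 0.04747.
Logarithmic decrement δ = 2πζ/√(1 − ζ²) = 2π × 0.04747/√(1 − 0.00225) = 0.2986.
x_n/x₀ = e^(−nδ) ≤ 0.2; take ln: n ≥ ln(1/0.2)/δ = 1.609/0.2986 = 5.390.
So 6 complete cycles are required.

6 cycles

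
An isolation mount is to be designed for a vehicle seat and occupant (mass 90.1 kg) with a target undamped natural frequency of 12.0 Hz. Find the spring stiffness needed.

ω_n = 2πf_n = 2π × 12.0 = 75.40 rad/s.
k = m·ω_n² = 90.1 × 75.40² = 90.1 × 5685 = 512200 N/m.

512000 N/m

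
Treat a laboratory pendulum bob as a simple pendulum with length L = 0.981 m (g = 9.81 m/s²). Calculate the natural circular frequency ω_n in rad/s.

3.16 rad/s

For a simple pendulum ω_n = √(g/L) = √(9.81/0.981) = √10.00 = 3.162 rad/s.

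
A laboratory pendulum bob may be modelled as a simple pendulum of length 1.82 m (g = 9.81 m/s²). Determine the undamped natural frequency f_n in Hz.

0.370 Hz

For a simple pendulum ω_n = √(g/L) = √(9.81/1.82) = √5.390 = 2.322 rad/s.
f_n = ω_n/(2π) = 2.322/6.283 = 0.3695 Hz.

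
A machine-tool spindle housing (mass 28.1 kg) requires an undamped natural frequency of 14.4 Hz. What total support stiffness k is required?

230000 N/m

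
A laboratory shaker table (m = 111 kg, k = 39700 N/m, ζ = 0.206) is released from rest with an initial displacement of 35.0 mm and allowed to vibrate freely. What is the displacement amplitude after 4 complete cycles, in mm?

0.176 mm

Logarithmic decrement δ = 2πζ/√(1 − ζ²) = 2π × 0.2060/√(1 − 0.0424) = 1.323.
After n cycles, x_n/x₀ = e^(−nδ), so x_4 = 35.0 × e^(−4 × 1.323) = 35.0 × 0.005038 = 0.1763 mm.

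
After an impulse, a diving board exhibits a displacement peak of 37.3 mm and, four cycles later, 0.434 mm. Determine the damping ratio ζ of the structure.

0.174

Logarithmic decrement δ = (1/n)·ln(x₀/x_n) = (1/4)·ln(37.3/0.434) = (1/4)·ln(85.94) = 1.113.
ζ = δ/√(4π² + δ²) = 1.113/√(39.48 + 1.24) = 1.113/6.381 = 0.1745.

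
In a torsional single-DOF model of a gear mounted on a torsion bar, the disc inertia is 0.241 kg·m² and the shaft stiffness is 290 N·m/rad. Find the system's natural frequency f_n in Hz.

ω_n = √(k_t/J) = √(290/0.241) = √1203 = 34.69 rad/s.
f_n = ω_n/(2π) = 34.69/6.283 = 5.521 Hz.

5.52 Hz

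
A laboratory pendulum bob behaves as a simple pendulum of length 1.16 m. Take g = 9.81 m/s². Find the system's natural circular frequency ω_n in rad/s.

2.91 rad/s

For a simple pendulum ω_n = √(g/L) = √(9.81/1.16) = √8.457 = 2.908 rad/s.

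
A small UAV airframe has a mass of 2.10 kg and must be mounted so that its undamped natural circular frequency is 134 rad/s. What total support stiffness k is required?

37700 N/m

k = m·ω_n² = 2.10 × 134.0² = 2.10 × 17960 = 37710 N/m.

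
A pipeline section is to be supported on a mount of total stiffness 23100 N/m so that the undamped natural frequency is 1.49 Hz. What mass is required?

264 kg

ω_n = 2πf_n = 2π × 1.49 = 9.362 rad/s.
m = k/ω_n² = 23100/9.362² = 23100/87.65 = 263.6 kg.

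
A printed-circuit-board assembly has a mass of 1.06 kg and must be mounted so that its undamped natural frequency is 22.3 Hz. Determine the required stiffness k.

20800 N/m

ω_n = 2πf_n = 2π × 22.3 = 140.1 rad/s.
k = m·ω_n² = 1.06 × 140.1² = 1.06 × 19630 = 20810 N/m.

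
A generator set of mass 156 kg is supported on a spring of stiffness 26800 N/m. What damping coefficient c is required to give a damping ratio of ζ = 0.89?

3640 N·s/m

c_c = 2√(k·m) = 2√(26800 × 156) = 4089 N·s/m.
c = ζ·c_c = 0.89 × 4089 = 3640 N·s/m.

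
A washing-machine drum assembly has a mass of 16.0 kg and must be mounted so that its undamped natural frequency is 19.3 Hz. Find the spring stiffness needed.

ω_n = 2πf_n = 2π × 19.3 = 121.3 rad/s.
k = m·ω_n² = 16.0 × 121.3² = 16.0 × 14710 = 235300 N/m.

235000 N/m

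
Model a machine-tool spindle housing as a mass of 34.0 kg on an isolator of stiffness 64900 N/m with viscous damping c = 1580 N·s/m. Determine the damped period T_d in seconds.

0.170 s

ω_n = √(k/m) = √(64900/34.0) = 43.69 rad/s.
Critical damping c_c = 2√(k·m) = 2√(64900 × 34.0) = 2971 N·s/m, so ζ = c/c_c = 1580/2971 = 0.5318.
ω_d = ω_n√(1 − ζ²) = 43.69 × √(1 − 0.283) = 37.00 rad/s.
T_d = 2π/ω_d = 0.1698 s.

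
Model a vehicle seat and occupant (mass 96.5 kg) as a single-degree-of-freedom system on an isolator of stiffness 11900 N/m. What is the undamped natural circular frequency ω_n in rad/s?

ω_n = √(k/m) = √(11900/96.5) = √123.3 = 11.10 rad/s.

11.1 rad/s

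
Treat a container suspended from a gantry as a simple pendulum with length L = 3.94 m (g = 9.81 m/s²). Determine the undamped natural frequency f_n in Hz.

For a simple pendulum ω_n = √(g/L) = √(9.81/3.94) = √2.490 = 1.578 rad/s.
f_n = ω_n/(2π) = 1.578/6.283 = 0.2511 Hz.

0.251 Hz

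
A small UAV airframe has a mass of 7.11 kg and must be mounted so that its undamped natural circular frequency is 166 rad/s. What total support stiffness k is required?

196000 N/m

k = m·ω_n² = 7.11 × 166.0² = 7.11 × 27560 = 195900 N/m.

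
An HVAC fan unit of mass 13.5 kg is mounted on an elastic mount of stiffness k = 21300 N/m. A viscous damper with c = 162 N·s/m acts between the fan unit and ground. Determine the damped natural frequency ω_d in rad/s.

ω_n = √(k/m) = √(21300/13.5) = 39.72 rad/s.
Critical damping c_c = 2√(k·m) = 2√(21300 × 13.5) = 1072 N·s/m, so ζ = c/c_c = 162/1072 = 0.1511.
ω_d = ω_n√(1 − ζ²) = 39.72 × √(1 − 0.0228) = 39.27 rad/s.

39.3 rad/s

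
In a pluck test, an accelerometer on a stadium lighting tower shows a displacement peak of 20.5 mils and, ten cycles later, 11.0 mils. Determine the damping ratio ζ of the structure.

Logarithmic decrement δ = (1/n)·ln(x₀/x_n) = (1/10)·ln(20.5/11.0) = (1/10)·ln(1.864) = 0.06225.
ζ = δ/√(4π² + δ²) = 0.06225/√(39.48 + 0.00388) = 0.06225/6.283 = 0.009907.

0.00991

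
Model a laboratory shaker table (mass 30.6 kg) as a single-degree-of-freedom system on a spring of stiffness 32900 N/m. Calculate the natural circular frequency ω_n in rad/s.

32.8 rad/s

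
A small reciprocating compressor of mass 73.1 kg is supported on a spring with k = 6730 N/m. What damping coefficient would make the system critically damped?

c_c = 2√(k·m) = 2√(6730 × 73.1) = 2 × 701.4 = 1403 N·s/m.

1400 N·s/m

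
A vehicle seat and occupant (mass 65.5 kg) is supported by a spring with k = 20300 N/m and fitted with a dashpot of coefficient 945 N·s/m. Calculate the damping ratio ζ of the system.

0.410

ω_n = √(k/m) = √(20300/65.5) = 17.60 rad/s.
Critical damping c_c = 2√(k·m) = 2√(20300 × 65.5) = 2306 N·s/m, so ζ = c/c_c = 945/2306 = 0.4098.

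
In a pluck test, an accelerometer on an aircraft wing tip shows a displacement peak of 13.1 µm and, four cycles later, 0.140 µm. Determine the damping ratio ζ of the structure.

0.178

Logarithmic decrement δ = (1/n)·ln(x₀/x_n) = (1/4)·ln(13.1/0.140) = (1/4)·ln(93.57) = 1.135.
ζ = δ/√(4π² + δ²) = 1.135/√(39.48 + 1.29) = 1.135/6.385 = 0.1777.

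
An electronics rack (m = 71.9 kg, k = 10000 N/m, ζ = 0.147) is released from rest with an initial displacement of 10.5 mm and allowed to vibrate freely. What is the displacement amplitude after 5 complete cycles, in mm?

Logarithmic decrement δ = 2πζ/√(1 − ζ²) = 2π × 0.1470/√(1 − 0.0216) = 0.9338.
After n cycles, x_n/x₀ = e^(−nδ), so x_5 = 10.5 × e^(−5 × 0.9338) = 10.5 × 0.009383 = 0.09852 mm.

0.0985 mm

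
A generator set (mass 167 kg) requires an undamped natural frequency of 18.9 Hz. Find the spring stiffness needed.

2360000 N/m

ω_n = 2πf_n = 2π × 18.9 = 118.8 rad/s.
k = m·ω_n² = 167 × 118.8² = 167 × 14100 = 2355000 N/m.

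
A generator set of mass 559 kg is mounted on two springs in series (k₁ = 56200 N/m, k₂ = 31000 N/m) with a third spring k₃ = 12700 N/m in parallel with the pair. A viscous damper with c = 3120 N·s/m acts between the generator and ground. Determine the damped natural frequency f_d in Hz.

1.13 Hz

Series pair: k_s = k₁k₂/(k₁+k₂) = (56200)(31000)/(56200 + 31000) = 19980 N/m. In parallel with k₃: k_eq = 19980 + 12700 = 32680 N/m.
ω_n = √(k_eq/m) = √(32680/559) = 7.646 rad/s.
Critical damping c_c = 2√(k_eq·m) = 2√(32680 × 559) = 8548 N·s/m, so ζ = c/c_c = 3120/8548 = 0.3650.
ω_d = ω_n√(1 − ζ²) = 7.646 × √(1 − 0.133) = 7.118 rad/s.
f_d = ω_d/(2π) = 1.133 Hz.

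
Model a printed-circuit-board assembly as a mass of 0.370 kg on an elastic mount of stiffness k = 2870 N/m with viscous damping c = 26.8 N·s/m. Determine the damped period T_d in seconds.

ω_n = √(k/m) = √(2870/0.370) = 88.07 rad/s.
Critical damping c_c = 2√(k·m) = 2√(2870 × 0.370) = 65.17 N·s/m, so ζ = c/c_c = 26.8/65.17 = 0.4112.
ω_d = ω_n√(1 − ζ²) = 88.07 × √(1 − 0.169) = 80.28 rad/s.
T_d = 2π/ω_d = 0.07826 s.

0.0783 s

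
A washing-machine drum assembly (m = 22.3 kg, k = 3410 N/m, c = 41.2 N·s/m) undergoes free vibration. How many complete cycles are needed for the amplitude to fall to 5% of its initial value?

ζ = c/(2√(km)) = 41.2/(2√(3410 × 22.3)) = 41.2/551.5 = 0.07470.
Logarithmic decrement δ = 2πζ/√(1 − ζ²) = 2π × 0.07470/√(1 − 0.00558) = 0.4707.
x_n/x₀ = e^(−nδ) ≤ 0.05; take ln: n ≥ ln(1/0.05)/δ = 2.996/0.4707 = 6.365.
So 7 complete cycles are required.

7 cycles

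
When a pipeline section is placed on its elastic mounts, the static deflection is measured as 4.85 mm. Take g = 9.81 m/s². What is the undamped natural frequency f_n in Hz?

ω_n = √(g/δ_st) = √(9.81/0.00485) = √2023 = 44.97 rad/s.
f_n = ω_n/(2π) = 44.97/6.283 = 7.158 Hz.

7.16 Hz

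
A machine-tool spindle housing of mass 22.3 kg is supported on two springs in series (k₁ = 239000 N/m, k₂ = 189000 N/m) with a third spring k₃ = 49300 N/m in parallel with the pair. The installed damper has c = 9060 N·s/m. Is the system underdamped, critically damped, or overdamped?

Series pair: k_s = k₁k₂/(k₁+k₂) = (239000)(189000)/(239000 + 189000) = 105500 N/m. In parallel with k₃: k_eq = 105500 + 49300 = 154800 N/m.
c_c = 2√(k_eq·m) = 3716 N·s/m; ζ = c/c_c = 9060/3716 = 2.44.
Since ζ > 1 the system is overdamped.

overdamped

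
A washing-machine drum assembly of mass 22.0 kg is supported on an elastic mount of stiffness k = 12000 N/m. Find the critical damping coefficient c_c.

c_c = 2√(k·m) = 2√(12000 × 22.0) = 2 × 513.8 = 1028 N·s/m.

1030 N·s/m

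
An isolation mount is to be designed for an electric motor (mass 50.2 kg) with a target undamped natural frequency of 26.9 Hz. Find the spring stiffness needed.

1430000 N/m

ω_n = 2πf_n = 2π × 26.9 = 169.0 rad/s.
k = m·ω_n² = 50.2 × 169.0² = 50.2 × 28570 = 1434000 N/m.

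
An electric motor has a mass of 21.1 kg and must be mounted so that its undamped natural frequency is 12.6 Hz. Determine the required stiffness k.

ω_n = 2πf_n = 2π × 12.6 = 79.17 rad/s.
k = m·ω_n² = 21.1 × 79.17² = 21.1 × 6268 = 132200 N/m.

132000 N/m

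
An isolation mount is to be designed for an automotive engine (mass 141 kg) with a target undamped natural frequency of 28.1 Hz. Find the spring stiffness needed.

4400000 N/m

ω_n = 2πf_n = 2π × 28.1 = 176.6 rad/s.
k = m·ω_n² = 141 × 176.6² = 141 × 31170 = 4395000 N/m.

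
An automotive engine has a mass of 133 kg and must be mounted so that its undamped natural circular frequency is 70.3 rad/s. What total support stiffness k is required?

657000 N/m

k = m·ω_n² = 133 × 70.30² = 133 × 4942 = 657300 N/m.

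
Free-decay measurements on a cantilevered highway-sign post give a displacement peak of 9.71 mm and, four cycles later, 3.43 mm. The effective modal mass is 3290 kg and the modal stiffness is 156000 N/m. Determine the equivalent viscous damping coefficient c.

Logarithmic decrement δ = (1/n)·ln(x₀/x_n) = (1/4)·ln(9.71/3.43) = (1/4)·ln(2.831) = 0.2601.
ζ = δ/√(4π² + δ²) = 0.2601/√(39.48 + 0.0677) = 0.2601/6.289 = 0.04137.
c = ζ · 2√(km) = 0.04137 × 2√(156000 × 3290) = 0.04137 × 45310 = 1874 N·s/m.

1870 N·s/m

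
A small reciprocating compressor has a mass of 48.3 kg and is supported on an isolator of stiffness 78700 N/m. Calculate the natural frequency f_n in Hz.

6.42 Hz

ω_n = √(k/m) = √(78700/48.3) = √1629 = 40.37 rad/s.
f_n = ω_n/(2π) = 40.37/6.283 = 6.424 Hz.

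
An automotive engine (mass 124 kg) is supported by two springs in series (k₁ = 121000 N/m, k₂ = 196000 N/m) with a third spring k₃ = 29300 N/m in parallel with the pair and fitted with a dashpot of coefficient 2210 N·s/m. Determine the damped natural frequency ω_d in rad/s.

Series pair: k_s = k₁k₂/(k₁+k₂) = (121000)(196000)/(121000 + 196000) = 74810 N/m. In parallel with k₃: k_eq = 74810 + 29300 = 104100 N/m.
ω_n = √(k_eq/m) = √(104100/124) = 28.98 rad/s.
Critical damping c_c = 2√(k_eq·m) = 2√(104100 × 124) = 7186 N·s/m, so ζ = c/c_c = 2210/7186 = 0.3075.
ω_d = ω_n√(1 − ζ²) = 28.98 × √(1 − 0.0946) = 27.57 rad/s.

27.6 rad/s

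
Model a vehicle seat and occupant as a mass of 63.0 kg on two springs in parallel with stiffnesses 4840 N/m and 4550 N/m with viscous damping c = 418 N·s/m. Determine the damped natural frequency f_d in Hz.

1.87 Hz

Parallel springs add: k_eq = 4840 + 4550 = 9390 N/m.
ω_n = √(k_eq/m) = √(9390/63.0) = 12.21 rad/s.
Critical damping c_c = 2√(k_eq·m) = 2√(9390 × 63.0) = 1538 N·s/m, so ζ = c/c_c = 418/1538 = 0.2717.
ω_d = ω_n√(1 − ζ²) = 12.21 × √(1 − 0.0738) = 11.75 rad/s.
f_d = ω_d/(2π) = 1.870 Hz.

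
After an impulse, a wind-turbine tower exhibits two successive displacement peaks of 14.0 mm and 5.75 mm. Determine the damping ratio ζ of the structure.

Logarithmic decrement δ = (1/n)·ln(x₀/x_n) = (1/1)·ln(14.0/5.75) = (1/1)·ln(2.435) = 0.8899.
ζ = δ/√(4π² + δ²) = 0.8899/√(39.48 + 0.792) = 0.8899/6.346 = 0.1402.

0.140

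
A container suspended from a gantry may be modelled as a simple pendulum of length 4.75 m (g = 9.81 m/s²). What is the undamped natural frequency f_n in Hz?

For a simple pendulum ω_n = √(g/L) = √(9.81/4.75) = √2.065 = 1.437 rad/s.
f_n = ω_n/(2π) = 1.437/6.283 = 0.2287 Hz.

0.229 Hz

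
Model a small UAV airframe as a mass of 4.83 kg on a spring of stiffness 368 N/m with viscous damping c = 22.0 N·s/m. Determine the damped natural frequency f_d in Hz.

ω_n = √(k/m) = √(368.0/4.83) = 8.729 rad/s.
Critical damping c_c = 2√(k·m) = 2√(368.0 × 4.83) = 84.32 N·s/m, so ζ = c/c_c = 22.0/84.32 = 0.2609.
ω_d = ω_n√(1 − ζ²) = 8.729 × √(1 − 0.0681) = 8.426 rad/s.
f_d = ω_d/(2π) = 1.341 Hz.

1.34 Hz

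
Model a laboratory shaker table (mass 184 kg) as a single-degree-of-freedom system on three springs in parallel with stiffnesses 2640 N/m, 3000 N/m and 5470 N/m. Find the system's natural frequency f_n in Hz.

Parallel springs add: k_eq = 2640 + 3000 + 5470 = 11110 N/m.
ω_n = √(k_eq/m) = √(11110/184) = √60.38 = 7.770 rad/s.
f_n = ω_n/(2π) = 7.770/6.283 = 1.237 Hz.

1.24 Hz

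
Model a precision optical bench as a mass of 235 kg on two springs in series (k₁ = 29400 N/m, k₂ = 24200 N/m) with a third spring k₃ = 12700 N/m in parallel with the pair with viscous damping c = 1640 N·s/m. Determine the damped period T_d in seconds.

0.634 s

Series pair: k_s = k₁k₂/(k₁+k₂) = (29400)(24200)/(29400 + 24200) = 13270 N/m. In parallel with k₃: k_eq = 13270 + 12700 = 25970 N/m.
ω_n = √(k_eq/m) = √(25970/235) = 10.51 rad/s.
Critical damping c_c = 2√(k_eq·m) = 2√(25970 × 235) = 4941 N·s/m, so ζ = c/c_c = 1640/4941 = 0.3319.
ω_d = ω_n√(1 − ζ²) = 10.51 × √(1 − 0.110) = 9.917 rad/s.
T_d = 2π/ω_d = 0.6336 s.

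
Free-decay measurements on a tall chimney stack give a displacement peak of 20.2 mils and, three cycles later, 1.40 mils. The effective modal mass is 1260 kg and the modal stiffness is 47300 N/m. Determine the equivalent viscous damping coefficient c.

2160 N·s/m

Logarithmic decrement δ = (1/n)·ln(x₀/x_n) = (1/3)·ln(20.2/1.40) = (1/3)·ln(14.43) = 0.8897.
ζ = δ/√(4π² + δ²) = 0.8897/√(39.48 + 0.792) = 0.8897/6.346 = 0.1402.
c = ζ · 2√(km) = 0.1402 × 2√(47300 × 1260) = 0.1402 × 15440 = 2165 N·s/m.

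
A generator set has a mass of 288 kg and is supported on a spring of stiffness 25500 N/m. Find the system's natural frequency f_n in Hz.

1.50 Hz

ω_n = √(k/m) = √(25500/288) = √88.54 = 9.410 rad/s.
f_n = ω_n/(2π) = 9.410/6.283 = 1.498 Hz.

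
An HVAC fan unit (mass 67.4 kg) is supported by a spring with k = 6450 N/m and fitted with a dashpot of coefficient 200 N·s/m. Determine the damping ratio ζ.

0.152

ω_n = √(k/m) = √(6450/67.4) = 9.783 rad/s.
Critical damping c_c = 2√(k·m) = 2√(6450 × 67.4) = 1319 N·s/m, so ζ = c/c_c = 200/1319 = 0.1517.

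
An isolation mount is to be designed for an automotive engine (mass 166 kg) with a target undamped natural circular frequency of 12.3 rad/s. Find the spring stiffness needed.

k = m·ω_n² = 166 × 12.30² = 166 × 151.3 = 25110 N/m.

25100 N/m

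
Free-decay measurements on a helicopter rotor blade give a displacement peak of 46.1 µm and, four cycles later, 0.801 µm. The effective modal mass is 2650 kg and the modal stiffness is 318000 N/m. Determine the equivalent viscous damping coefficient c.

Logarithmic decrement δ = (1/n)·ln(x₀/x_n) = (1/4)·ln(46.1/0.801) = (1/4)·ln(57.55) = 1.013.
ζ = δ/√(4π² + δ²) = 1.013/√(39.48 + 1.03) = 1.013/6.364 = 0.1592.
c = ζ · 2√(km) = 0.1592 × 2√(318000 × 2650) = 0.1592 × 58060 = 9243 N·s/m.

9240 N·s/m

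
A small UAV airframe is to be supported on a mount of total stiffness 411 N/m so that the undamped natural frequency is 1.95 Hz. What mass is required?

ω_n = 2πf_n = 2π × 1.95 = 12.25 rad/s.
m = k/ω_n² = 411/12.25² = 411/150.1 = 2.738 kg.

2.74 kg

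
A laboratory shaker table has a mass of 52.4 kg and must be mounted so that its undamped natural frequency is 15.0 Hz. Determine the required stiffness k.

465000 N/m

ω_n = 2πf_n = 2π × 15.0 = 94.25 rad/s.
k = m·ω_n² = 52.4 × 94.25² = 52.4 × 8883 = 465500 N/m.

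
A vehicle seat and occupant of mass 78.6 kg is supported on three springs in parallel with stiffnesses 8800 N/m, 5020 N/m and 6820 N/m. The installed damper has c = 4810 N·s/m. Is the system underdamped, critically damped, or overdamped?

Parallel springs add: k_eq = 8800 + 5020 + 6820 = 20640 N/m.
c_c = 2√(k_eq·m) = 2547 N·s/m; ζ = c/c_c = 4810/2547 = 1.89.
Since ζ > 1 the system is overdamped.

overdamped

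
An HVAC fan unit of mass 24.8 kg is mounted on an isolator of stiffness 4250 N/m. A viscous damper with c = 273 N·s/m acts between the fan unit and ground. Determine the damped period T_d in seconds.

ω_n = √(k/m) = √(4250/24.8) = 13.09 rad/s.
Critical damping c_c = 2√(k·m) = 2√(4250 × 24.8) = 649.3 N·s/m, so ζ = c/c_c = 273/649.3 = 0.4204.
ω_d = ω_n√(1 − ζ²) = 13.09 × √(1 − 0.177) = 11.88 rad/s.
T_d = 2π/ω_d = 0.5290 s.

0.529 s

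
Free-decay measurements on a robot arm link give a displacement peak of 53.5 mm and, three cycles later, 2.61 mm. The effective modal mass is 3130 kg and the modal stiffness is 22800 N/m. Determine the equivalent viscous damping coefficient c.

2670 N·s/m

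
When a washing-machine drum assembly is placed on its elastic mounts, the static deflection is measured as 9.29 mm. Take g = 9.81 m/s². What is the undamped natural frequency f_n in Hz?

ω_n = √(g/δ_st) = √(9.81/0.00929) = √1056 = 32.50 rad/s.
f_n = ω_n/(2π) = 32.50/6.283 = 5.172 Hz.

5.17 Hz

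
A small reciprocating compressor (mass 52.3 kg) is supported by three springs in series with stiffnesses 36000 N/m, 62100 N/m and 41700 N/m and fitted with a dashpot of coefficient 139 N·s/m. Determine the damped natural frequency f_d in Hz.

Series springs: 1/k_eq = 1/36000 + 1/62100 + 1/41700 = 6.786×10^-5, so k_eq = 14740 N/m.
ω_n = √(k_eq/m) = √(14740/52.3) = 16.79 rad/s.
Critical damping c_c = 2√(k_eq·m) = 2√(14740 × 52.3) = 1756 N·s/m, so ζ = c/c_c = 139/1756 = 0.07917.
ω_d = ω_n√(1 − ζ²) = 16.79 × √(1 − 0.00627) = 16.73 rad/s.
f_d = ω_d/(2π) = 2.663 Hz.

2.66 Hz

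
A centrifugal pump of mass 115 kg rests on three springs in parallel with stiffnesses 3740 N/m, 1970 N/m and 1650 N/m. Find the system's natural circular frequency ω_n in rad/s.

Parallel springs add: k_eq = 3740 + 1970 + 1650 = 7360 N/m.
ω_n = √(k_eq/m) = √(7360/115) = √64.00 = 8.000 rad/s.

8.00 rad/s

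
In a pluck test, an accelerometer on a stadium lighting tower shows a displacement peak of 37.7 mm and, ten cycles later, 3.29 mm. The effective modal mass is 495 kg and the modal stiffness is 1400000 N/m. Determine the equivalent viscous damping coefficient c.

2040 N·s/m

Logarithmic decrement δ = (1/n)·ln(x₀/x_n) = (1/10)·ln(37.7/3.29) = (1/10)·ln(11.46) = 0.2439.
ζ = δ/√(4π² + δ²) = 0.2439/√(39.48 + 0.0595) = 0.2439/6.288 = 0.03879.
c = ζ · 2√(km) = 0.03879 × 2√(1400000 × 495) = 0.03879 × 52650 = 2042 N·s/m.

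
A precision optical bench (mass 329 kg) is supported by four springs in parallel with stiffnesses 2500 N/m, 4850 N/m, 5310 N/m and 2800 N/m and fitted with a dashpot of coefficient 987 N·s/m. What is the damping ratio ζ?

0.219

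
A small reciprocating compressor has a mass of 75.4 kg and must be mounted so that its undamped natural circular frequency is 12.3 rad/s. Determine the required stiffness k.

k = m·ω_n² = 75.4 × 12.30² = 75.4 × 151.3 = 11410 N/m.

11400 N/m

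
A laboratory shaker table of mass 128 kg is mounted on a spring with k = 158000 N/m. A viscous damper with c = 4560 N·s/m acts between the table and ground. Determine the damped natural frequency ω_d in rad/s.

30.3 rad/s

ω_n = √(k/m) = √(158000/128) = 35.13 rad/s.
Critical damping c_c = 2√(k·m) = 2√(158000 × 128) = 8994 N·s/m, so ζ = c/c_c = 4560/8994 = 0.5070.
ω_d = ω_n√(1 − ζ²) = 35.13 × √(1 − 0.257) = 30.28 rad/s.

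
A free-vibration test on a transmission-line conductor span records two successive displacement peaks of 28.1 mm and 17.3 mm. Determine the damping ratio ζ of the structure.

0.0770

Logarithmic decrement δ = (1/n)·ln(x₀/x_n) = (1/1)·ln(28.1/17.3) = (1/1)·ln(1.624) = 0.4851.
ζ = δ/√(4π² + δ²) = 0.4851/√(39.48 + 0.235) = 0.4851/6.302 = 0.07697.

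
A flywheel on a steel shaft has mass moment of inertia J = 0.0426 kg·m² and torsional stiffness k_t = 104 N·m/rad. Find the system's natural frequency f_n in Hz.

7.86 Hz

ω_n = √(k_t/J) = √(104/0.0426) = √2441 = 49.41 rad/s.
f_n = ω_n/(2π) = 49.41/6.283 = 7.864 Hz.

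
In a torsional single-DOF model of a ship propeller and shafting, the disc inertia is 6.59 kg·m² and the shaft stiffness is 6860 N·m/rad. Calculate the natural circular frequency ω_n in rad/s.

32.3 rad/s

ω_n = √(k_t/J) = √(6860/6.59) = √1041 = 32.26 rad/s.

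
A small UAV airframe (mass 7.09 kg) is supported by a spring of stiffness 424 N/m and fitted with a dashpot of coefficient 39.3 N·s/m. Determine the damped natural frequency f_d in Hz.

ω_n = √(k/m) = √(424.0/7.09) = 7.733 rad/s.
Critical damping c_c = 2√(k·m) = 2√(424.0 × 7.09) = 109.7 N·s/m, so ζ = c/c_c = 39.3/109.7 = 0.3584.
ω_d = ω_n√(1 − ζ²) = 7.733 × √(1 − 0.128) = 7.220 rad/s.
f_d = ω_d/(2π) = 1.149 Hz.

1.15 Hz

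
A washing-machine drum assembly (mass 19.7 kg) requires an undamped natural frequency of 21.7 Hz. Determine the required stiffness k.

366000 N/m

ω_n = 2πf_n = 2π × 21.7 = 136.3 rad/s.
k = m·ω_n² = 19.7 × 136.3² = 19.7 × 18590 = 366200 N/m.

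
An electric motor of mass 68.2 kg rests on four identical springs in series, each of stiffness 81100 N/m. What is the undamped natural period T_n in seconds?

0.364 s

Series springs: 1/k_eq = 4/81100, so k_eq = 81100/4 = 20280 N/m.
ω_n = √(k_eq/m) = √(20280/68.2) = √297.3 = 17.24 rad/s.
T_n = 2π/ω_n = 6.283/17.24 = 0.3644 s.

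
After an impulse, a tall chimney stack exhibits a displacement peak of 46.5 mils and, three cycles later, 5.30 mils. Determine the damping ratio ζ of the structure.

0.114

Logarithmic decrement δ = (1/n)·ln(x₀/x_n) = (1/3)·ln(46.5/5.30) = (1/3)·ln(8.774) = 0.7239.
ζ = δ/√(4π² + δ²) = 0.7239/√(39.48 + 0.524) = 0.7239/6.325 = 0.1145.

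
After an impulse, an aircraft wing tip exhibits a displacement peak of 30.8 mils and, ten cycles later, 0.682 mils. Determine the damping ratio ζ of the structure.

0.0605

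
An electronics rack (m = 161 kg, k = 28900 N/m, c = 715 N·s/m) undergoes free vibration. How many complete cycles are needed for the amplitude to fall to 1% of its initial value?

5 cycles

ζ = c/(2√(km)) = 715/(2√(28900 × 161)) = 715/4314 = 0.1657.
Logarithmic decrement δ = 2πζ/√(1 − ζ²) = 2π × 0.1657/√(1 − 0.0275) = 1.056.
x_n/x₀ = e^(−nδ) ≤ 0.01; take ln: n ≥ ln(1/0.01)/δ = 4.605/1.056 = 4.361.
So 5 complete cycles are required.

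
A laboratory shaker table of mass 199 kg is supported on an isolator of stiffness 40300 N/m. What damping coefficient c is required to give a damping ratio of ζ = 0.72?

4080 N·s/m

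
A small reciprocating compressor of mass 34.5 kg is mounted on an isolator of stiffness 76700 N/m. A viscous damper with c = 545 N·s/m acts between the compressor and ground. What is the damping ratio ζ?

0.168

ω_n = √(k/m) = √(76700/34.5) = 47.15 rad/s.
Critical damping c_c = 2√(k·m) = 2√(76700 × 34.5) = 3253 N·s/m, so ζ = c/c_c = 545/3253 = 0.1675.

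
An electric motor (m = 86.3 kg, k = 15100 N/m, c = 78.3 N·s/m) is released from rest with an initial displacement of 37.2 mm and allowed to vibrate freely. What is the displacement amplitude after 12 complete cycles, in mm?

ζ = c/(2√(km)) = 78.3/(2√(15100 × 86.3)) = 78.3/2283 = 0.03430.
Logarithmic decrement δ = 2πζ/√(1 − ζ²) = 2π × 0.03430/√(1 − 0.00118) = 0.2156.
After n cycles, x_n/x₀ = e^(−nδ), so x_12 = 37.2 × e^(−12 × 0.2156) = 37.2 × 0.07522 = 2.798 mm.

2.80 mm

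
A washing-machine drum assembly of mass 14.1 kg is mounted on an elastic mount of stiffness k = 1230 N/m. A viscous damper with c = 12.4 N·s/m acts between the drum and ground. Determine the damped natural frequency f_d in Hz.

1.48 Hz

ω_n = √(k/m) = √(1230/14.1) = 9.340 rad/s.
Critical damping c_c = 2√(k·m) = 2√(1230 × 14.1) = 263.4 N·s/m, so ζ = c/c_c = 12.4/263.4 = 0.04708.
ω_d = ω_n√(1 − ζ²) = 9.340 × √(1 − 0.00222) = 9.330 rad/s.
f_d = ω_d/(2π) = 1.485 Hz.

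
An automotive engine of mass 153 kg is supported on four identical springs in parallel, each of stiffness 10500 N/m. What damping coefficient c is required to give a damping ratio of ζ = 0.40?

Parallel springs add: k_eq = 4 × 10500 = 42000 N/m.
c_c = 2√(k_eq·m) = 2√(42000 × 153) = 5070 N·s/m.
c = ζ·c_c = 0.40 × 5070 = 2028 N·s/m.

2030 N·s/m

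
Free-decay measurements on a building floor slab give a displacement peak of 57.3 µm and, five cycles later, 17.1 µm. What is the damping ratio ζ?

Logarithmic decrement δ = (1/n)·ln(x₀/x_n) = (1/5)·ln(57.3/17.1) = (1/5)·ln(3.351) = 0.2418.
ζ = δ/√(4π² + δ²) = 0.2418/√(39.48 + 0.0585) = 0.2418/6.288 = 0.03846.

0.0385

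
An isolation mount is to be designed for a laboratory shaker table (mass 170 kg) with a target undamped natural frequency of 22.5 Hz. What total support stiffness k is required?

3400000 N/m

ω_n = 2πf_n = 2π × 22.5 = 141.4 rad/s.
k = m·ω_n² = 170 × 141.4² = 170 × 19990 = 3398000 N/m.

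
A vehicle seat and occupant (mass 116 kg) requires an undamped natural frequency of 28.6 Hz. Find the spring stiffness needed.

3750000 N/m

ω_n = 2πf_n = 2π × 28.6 = 179.7 rad/s.
k = m·ω_n² = 116 × 179.7² = 116 × 32290 = 3746000 N/m.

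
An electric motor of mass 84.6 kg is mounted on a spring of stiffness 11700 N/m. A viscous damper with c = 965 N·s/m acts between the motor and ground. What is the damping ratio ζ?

0.485

ω_n = √(k/m) = √(11700/84.6) = 11.76 rad/s.
Critical damping c_c = 2√(k·m) = 2√(11700 × 84.6) = 1990 N·s/m, so ζ = c/c_c = 965/1990 = 0.4850.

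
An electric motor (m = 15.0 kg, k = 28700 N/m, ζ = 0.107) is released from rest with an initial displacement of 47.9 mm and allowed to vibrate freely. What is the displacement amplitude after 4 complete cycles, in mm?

3.20 mm

Logarithmic decrement δ = 2πζ/√(1 − ζ²) = 2π × 0.1070/√(1 − 0.0114) = 0.6762.
After n cycles, x_n/x₀ = e^(−nδ), so x_4 = 47.9 × e^(−4 × 0.6762) = 47.9 × 0.06689 = 3.204 mm.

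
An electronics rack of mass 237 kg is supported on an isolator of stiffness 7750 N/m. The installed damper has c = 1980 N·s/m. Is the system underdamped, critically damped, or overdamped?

underdamped

c_c = 2√(k·m) = 2711 N·s/m; ζ = c/c_c = 1980/2711 = 0.730.
Since ζ < 1 the system is underdamped.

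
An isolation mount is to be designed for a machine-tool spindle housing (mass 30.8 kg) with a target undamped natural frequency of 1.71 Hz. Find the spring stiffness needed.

ω_n = 2πf_n = 2π × 1.71 = 10.74 rad/s.
k = m·ω_n² = 30.8 × 10.74² = 30.8 × 115.4 = 3556 N/m.

3560 N/m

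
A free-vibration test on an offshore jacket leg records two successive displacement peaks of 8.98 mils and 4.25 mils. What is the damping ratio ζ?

Logarithmic decrement δ = (1/n)·ln(x₀/x_n) = (1/1)·ln(8.98/4.25) = (1/1)·ln(2.113) = 0.7481.
ζ = δ/√(4π² + δ²) = 0.7481/√(39.48 + 0.560) = 0.7481/6.328 = 0.1182.

0.118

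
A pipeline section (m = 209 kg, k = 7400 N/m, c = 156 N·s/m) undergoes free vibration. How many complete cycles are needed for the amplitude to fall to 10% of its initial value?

6 cycles

ζ = c/(2√(km)) = 156/(2√(7400 × 209)) = 156/2487 = 0.06272.
Logarithmic decrement δ = 2πζ/√(1 − ζ²) = 2π × 0.06272/√(1 − 0.00393) = 0.3949.
x_n/x₀ = e^(−nδ) ≤ 0.1; take ln: n ≥ ln(1/0.1)/δ = 2.303/0.3949 = 5.831.
So 6 complete cycles are required.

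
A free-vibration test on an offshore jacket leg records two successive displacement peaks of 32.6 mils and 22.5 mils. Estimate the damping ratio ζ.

Logarithmic decrement δ = (1/n)·ln(x₀/x_n) = (1/1)·ln(32.6/22.5) = (1/1)·ln(1.449) = 0.3708.
ζ = δ/√(4π² + δ²) = 0.3708/√(39.48 + 0.137) = 0.3708/6.294 = 0.05891.

0.0589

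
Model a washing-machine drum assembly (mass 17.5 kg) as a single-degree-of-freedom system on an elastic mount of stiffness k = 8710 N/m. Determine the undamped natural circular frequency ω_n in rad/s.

22.3 rad/s

ω_n = √(k/m) = √(8710/17.5) = √497.7 = 22.31 rad/s.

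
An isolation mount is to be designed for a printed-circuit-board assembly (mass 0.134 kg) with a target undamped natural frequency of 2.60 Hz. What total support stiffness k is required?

35.8 N/m

ω_n = 2πf_n = 2π × 2.60 = 16.34 rad/s.
k = m·ω_n² = 0.134 × 16.34² = 0.134 × 266.9 = 35.76 N/m.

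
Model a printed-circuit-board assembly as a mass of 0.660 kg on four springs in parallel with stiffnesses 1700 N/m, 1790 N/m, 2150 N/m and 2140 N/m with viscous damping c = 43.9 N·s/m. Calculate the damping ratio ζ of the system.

Parallel springs add: k_eq = 1700 + 1790 + 2150 + 2140 = 7780 N/m.
ω_n = √(k_eq/m) = √(7780/0.660) = 108.6 rad/s.
Critical damping c_c = 2√(k_eq·m) = 2√(7780 × 0.660) = 143.3 N·s/m, so ζ = c/c_c = 43.9/143.3 = 0.3063.

0.306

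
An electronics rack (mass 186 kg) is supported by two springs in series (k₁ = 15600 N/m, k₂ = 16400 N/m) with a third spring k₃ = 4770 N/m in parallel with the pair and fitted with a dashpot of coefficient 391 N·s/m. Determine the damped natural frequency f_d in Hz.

Series pair: k_s = k₁k₂/(k₁+k₂) = (15600)(16400)/(15600 + 16400) = 7995 N/m. In parallel with k₃: k_eq = 7995 + 4770 = 12760 N/m.
ω_n = √(k_eq/m) = √(12760/186) = 8.284 rad/s.
Critical damping c_c = 2√(k_eq·m) = 2√(12760 × 186) = 3082 N·s/m, so ζ = c/c_c = 391/3082 = 0.1269.
ω_d = ω_n√(1 − ζ²) = 8.284 × √(1 − 0.0161) = 8.217 rad/s.
f_d = ω_d/(2π) = 1.308 Hz.

1.31 Hz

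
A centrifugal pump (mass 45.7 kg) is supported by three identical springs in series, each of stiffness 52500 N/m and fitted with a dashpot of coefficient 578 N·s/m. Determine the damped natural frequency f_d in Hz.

2.95 Hz

Series springs: 1/k_eq = 3/52500, so k_eq = 52500/3 = 17500 N/m.
ω_n = √(k_eq/m) = √(17500/45.7) = 19.57 rad/s.
Critical damping c_c = 2√(k_eq·m) = 2√(17500 × 45.7) = 1789 N·s/m, so ζ = c/c_c = 578/1789 = 0.3232.
ω_d = ω_n√(1 − ζ²) = 19.57 × √(1 − 0.104) = 18.52 rad/s.
f_d = ω_d/(2π) = 2.947 Hz.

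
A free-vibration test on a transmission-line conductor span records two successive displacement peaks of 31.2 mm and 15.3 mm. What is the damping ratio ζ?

Logarithmic decrement δ = (1/n)·ln(x₀/x_n) = (1/1)·ln(31.2/15.3) = (1/1)·ln(2.039) = 0.7126.
ζ = δ/√(4π² + δ²) = 0.7126/√(39.48 + 0.508) = 0.7126/6.323 = 0.1127.

0.113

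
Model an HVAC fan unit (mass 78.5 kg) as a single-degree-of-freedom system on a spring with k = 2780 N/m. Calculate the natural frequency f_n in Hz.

0.947 Hz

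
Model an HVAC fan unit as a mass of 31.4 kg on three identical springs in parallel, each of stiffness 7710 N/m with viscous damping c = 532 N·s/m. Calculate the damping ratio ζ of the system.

Parallel springs add: k_eq = 3 × 7710 = 23130 N/m.
ω_n = √(k_eq/m) = √(23130/31.4) = 27.14 rad/s.
Critical damping c_c = 2√(k_eq·m) = 2√(23130 × 31.4) = 1704 N·s/m, so ζ = c/c_c = 532/1704 = 0.3121.

0.312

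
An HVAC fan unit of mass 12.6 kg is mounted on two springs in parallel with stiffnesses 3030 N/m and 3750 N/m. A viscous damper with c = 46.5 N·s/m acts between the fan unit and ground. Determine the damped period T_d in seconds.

Parallel springs add: k_eq = 3030 + 3750 = 6780 N/m.
ω_n = √(k_eq/m) = √(6780/12.6) = 23.20 rad/s.
Critical damping c_c = 2√(k_eq·m) = 2√(6780 × 12.6) = 584.6 N·s/m, so ζ = c/c_c = 46.5/584.6 = 0.07955.
ω_d = ω_n√(1 − ζ²) = 23.20 × √(1 − 0.00633) = 23.12 rad/s.
T_d = 2π/ω_d = 0.2717 s.

0.272 s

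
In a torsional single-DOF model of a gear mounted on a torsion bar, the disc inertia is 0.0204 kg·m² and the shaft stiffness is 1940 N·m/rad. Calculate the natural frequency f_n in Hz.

ω_n = √(k_t/J) = √(1940/0.0204) = √95100 = 308.4 rad/s.
f_n = ω_n/(2π) = 308.4/6.283 = 49.08 Hz.

49.1 Hz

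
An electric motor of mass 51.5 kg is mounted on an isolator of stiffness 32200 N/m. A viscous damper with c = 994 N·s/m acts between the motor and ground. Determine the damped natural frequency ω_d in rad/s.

23.1 rad/s

ω_n = √(k/m) = √(32200/51.5) = 25.00 rad/s.
Critical damping c_c = 2√(k·m) = 2√(32200 × 51.5) = 2575 N·s/m, so ζ = c/c_c = 994/2575 = 0.3859.
ω_d = ω_n√(1 − ζ²) = 25.00 × √(1 − 0.149) = 23.07 rad/s.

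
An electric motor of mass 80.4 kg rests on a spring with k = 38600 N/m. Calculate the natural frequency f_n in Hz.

3.49 Hz

ω_n = √(k/m) = √(38600/80.4) = √480.1 = 21.91 rad/s.
f_n = ω_n/(2π) = 21.91/6.283 = 3.487 Hz.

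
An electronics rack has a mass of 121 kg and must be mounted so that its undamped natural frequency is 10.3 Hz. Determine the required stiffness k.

ω_n = 2πf_n = 2π × 10.3 = 64.72 rad/s.
k = m·ω_n² = 121 × 64.72² = 121 × 4188 = 506800 N/m.

507000 N/m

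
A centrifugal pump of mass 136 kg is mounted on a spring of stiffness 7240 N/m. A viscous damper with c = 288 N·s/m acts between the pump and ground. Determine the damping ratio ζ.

0.145

ω_n = √(k/m) = √(7240/136) = 7.296 rad/s.
Critical damping c_c = 2√(k·m) = 2√(7240 × 136) = 1985 N·s/m, so ζ = c/c_c = 288/1985 = 0.1451.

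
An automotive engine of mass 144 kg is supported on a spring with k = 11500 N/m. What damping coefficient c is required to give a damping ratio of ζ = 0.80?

2060 N·s/m

c_c = 2√(k·m) = 2√(11500 × 144) = 2574 N·s/m.
c = ζ·c_c = 0.80 × 2574 = 2059 N·s/m.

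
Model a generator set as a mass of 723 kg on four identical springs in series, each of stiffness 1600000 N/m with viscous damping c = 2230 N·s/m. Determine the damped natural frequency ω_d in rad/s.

23.5 rad/s

Series springs: 1/k_eq = 4/1600000, so k_eq = 1600000/4 = 400000 N/m.
ω_n = √(k_eq/m) = √(400000/723) = 23.52 rad/s.
Critical damping c_c = 2√(k_eq·m) = 2√(400000 × 723) = 34010 N·s/m, so ζ = c/c_c = 2230/34010 = 0.06557.
ω_d = ω_n√(1 − ζ²) = 23.52 × √(1 − 0.00430) = 23.47 rad/s.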